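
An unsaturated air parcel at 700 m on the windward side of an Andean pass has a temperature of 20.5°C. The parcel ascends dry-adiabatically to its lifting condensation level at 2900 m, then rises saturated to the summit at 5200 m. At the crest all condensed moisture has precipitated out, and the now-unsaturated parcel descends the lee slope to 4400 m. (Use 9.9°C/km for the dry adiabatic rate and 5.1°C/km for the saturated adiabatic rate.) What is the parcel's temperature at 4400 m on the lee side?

700–2900 m, dry: Δz = 2.2 km ⇒ ΔT = -21.78°C; T = -1.28°C
2900–5200 m, saturated: Δz = 2.3 km ⇒ ΔT = -11.73°C; T = -13.01°C
5200–4400 m, dry descent: Δz = 0.8 km ⇒ ΔT = +7.92°C; T = -5.09°C

-5.09°C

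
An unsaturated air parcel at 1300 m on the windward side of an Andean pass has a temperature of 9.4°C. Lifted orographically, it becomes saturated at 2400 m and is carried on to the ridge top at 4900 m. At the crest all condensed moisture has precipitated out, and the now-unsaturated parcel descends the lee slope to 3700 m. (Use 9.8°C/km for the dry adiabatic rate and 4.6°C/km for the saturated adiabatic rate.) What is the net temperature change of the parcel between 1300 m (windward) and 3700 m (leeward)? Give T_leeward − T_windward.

From 1300 m to 2400 m (dry): cools by 9.8 × 1.1 = 10.78°C, giving -1.38°C.
From 2400 m to 4900 m (saturated): cools by 4.6 × 2.5 = 11.5°C, giving -12.88°C.
From 4900 m to 3700 m (dry descent): warms by 9.8 × 1.2 = 11.76°C, giving -1.12°C.
Net change vs windward start: -1.12 − 9.4 = -10.52°C

-10.52°C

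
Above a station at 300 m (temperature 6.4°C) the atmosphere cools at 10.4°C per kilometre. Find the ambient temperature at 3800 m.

-30°C

From 300 m to 3800 m (environmental): cools by 10.4 × 3.5 = 36.4°C, giving -30°C.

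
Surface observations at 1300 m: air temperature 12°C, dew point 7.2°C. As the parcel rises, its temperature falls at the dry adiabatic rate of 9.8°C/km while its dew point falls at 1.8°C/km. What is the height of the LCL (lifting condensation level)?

T and T_d converge at 9.8 − 1.8 = 8°C per km
Height above start = (12 − 7.2) / 8 = 0.6 km
LCL altitude = 1300 m + 600 m = 1900 m

1900 m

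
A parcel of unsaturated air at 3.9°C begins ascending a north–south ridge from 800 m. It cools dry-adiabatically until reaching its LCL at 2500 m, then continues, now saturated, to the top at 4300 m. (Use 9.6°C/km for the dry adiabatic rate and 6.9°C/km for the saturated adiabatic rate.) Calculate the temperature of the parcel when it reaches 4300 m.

-24.84°C

From 800 m to 2500 m (dry): cools by 9.6 × 1.7 = 16.32°C, giving -12.42°C.
From 2500 m to 4300 m (saturated): cools by 6.9 × 1.8 = 12.42°C, giving -24.84°C.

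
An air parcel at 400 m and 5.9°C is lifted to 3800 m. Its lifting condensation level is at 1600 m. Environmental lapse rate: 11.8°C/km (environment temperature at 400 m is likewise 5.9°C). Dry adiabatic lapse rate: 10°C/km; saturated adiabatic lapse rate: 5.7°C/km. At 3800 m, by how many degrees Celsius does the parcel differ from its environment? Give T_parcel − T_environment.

Parcel:
  400–1600 m, dry: Δz = 1.2 km ⇒ ΔT = -12°C; T = -6.1°C
  1600–3800 m, saturated: Δz = 2.2 km ⇒ ΔT = -12.54°C; T = -18.64°C
Environment:
  400–3800 m, environment: Δz = 3.4 km ⇒ ΔT = -40.12°C; T = -34.22°C
T_parcel − T_env = -18.64 − (-34.22) = +15.58°C

+15.58°C (parcel warmer than environment)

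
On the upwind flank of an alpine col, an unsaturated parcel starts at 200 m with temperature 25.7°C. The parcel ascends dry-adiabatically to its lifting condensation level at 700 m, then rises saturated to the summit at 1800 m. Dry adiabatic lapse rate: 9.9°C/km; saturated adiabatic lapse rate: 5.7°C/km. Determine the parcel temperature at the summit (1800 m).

From 200 m to 700 m (dry): cools by 9.9 × 0.5 = 4.95°C, giving 20.75°C.
From 700 m to 1800 m (saturated): cools by 5.7 × 1.1 = 6.27°C, giving 14.48°C.

14.48°C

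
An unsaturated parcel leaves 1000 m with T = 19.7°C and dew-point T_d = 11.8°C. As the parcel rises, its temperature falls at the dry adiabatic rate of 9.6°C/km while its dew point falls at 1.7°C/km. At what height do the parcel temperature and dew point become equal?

T and T_d converge at 9.6 − 1.7 = 7.9°C per km
Height above start = (19.7 − 11.8) / 7.9 = 1 km
LCL altitude = 1000 m + 1000 m = 2000 m

2000 m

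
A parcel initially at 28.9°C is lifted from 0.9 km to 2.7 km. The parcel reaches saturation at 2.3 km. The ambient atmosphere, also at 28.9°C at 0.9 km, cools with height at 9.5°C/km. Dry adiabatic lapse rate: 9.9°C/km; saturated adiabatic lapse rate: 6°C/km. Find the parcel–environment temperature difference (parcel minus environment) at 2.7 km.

Parcel:
  900 → 2300 m (dry, 9.9°C/km): ΔT = -9.9 × 1.4 = -13.86°C → T = 15.04°C
  2300 → 2700 m (saturated, 6°C/km): ΔT = -6 × 0.4 = -2.4°C → T = 12.64°C
Environment:
  900 → 2700 m (environment, 9.5°C/km): ΔT = -9.5 × 1.8 = -17.1°C → T = 11.8°C
T_parcel − T_env = 12.64 − 11.8 = +0.84°C

+0.84°C (parcel warmer than environment)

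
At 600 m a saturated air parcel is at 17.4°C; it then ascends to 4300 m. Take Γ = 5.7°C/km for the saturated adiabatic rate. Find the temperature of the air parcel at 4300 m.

600–4300 m, saturated adiabatic: Δz = 3.7 km ⇒ ΔT = -21.09°C; T = -3.69°C

-3.69°C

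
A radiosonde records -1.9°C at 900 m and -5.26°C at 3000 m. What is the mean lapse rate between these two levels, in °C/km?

Γ = −ΔT/Δz = (-1.9 − (-5.26)) / (3000 − 900) m
  = 3.36°C / 2.1 km = 1.6°C/km

1.6°C/km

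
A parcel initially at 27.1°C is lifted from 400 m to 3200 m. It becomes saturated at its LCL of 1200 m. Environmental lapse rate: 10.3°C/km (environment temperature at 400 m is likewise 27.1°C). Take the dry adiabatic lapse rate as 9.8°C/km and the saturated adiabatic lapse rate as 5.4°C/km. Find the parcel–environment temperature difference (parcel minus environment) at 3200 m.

Parcel:
  400 → 1200 m (dry, 9.8°C/km): ΔT = -9.8 × 0.8 = -7.84°C → T = 19.26°C
  1200 → 3200 m (saturated, 5.4°C/km): ΔT = -5.4 × 2 = -10.8°C → T = 8.46°C
Environment:
  400 → 3200 m (environment, 10.3°C/km): ΔT = -10.3 × 2.8 = -28.84°C → T = -1.74°C
T_parcel − T_env = 8.46 − (-1.74) = +10.2°C

+10.2°C (parcel warmer than environment)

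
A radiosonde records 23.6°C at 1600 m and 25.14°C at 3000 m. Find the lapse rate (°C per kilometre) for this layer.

-1.1°C/km

Γ = −ΔT/Δz = (23.6 − 25.14) / (3000 − 1600) m
  = -1.54°C / 1.4 km = -1.1°C/km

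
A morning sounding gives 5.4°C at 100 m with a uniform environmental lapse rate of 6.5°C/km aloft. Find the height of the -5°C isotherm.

1700 m

Height above start = (5.4 − (-5)) / 6.5 = 1.6 km
Altitude = 100 m + 1600 m = 1700 m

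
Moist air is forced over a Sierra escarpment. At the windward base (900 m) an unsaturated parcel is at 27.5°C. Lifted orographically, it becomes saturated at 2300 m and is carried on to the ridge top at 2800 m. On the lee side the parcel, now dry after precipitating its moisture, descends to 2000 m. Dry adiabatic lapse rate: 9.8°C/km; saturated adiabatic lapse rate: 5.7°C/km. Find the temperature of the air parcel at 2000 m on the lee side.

From 900 m to 2300 m (dry): cools by 9.8 × 1.4 = 13.72°C, giving 13.78°C.
From 2300 m to 2800 m (saturated): cools by 5.7 × 0.5 = 2.85°C, giving 10.93°C.
From 2800 m to 2000 m (dry descent): warms by 9.8 × 0.8 = 7.84°C, giving 18.77°C.

18.77°C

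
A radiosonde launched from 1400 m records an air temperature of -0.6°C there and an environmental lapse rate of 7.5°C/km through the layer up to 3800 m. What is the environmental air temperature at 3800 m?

1400 → 3800 m (environmental, 7.5°C/km): ΔT = -7.5 × 2.4 = -18°C → T = -18.6°C

-18.6°C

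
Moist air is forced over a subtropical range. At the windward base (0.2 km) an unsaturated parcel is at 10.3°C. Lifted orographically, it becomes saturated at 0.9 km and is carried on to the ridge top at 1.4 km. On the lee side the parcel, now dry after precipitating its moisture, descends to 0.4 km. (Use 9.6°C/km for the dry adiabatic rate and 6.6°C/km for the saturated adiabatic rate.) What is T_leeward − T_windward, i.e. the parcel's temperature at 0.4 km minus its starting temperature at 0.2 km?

200 → 900 m (dry, 9.6°C/km): ΔT = -9.6 × 0.7 = -6.72°C → T = 3.58°C
900 → 1400 m (saturated, 6.6°C/km): ΔT = -6.6 × 0.5 = -3.3°C → T = 0.28°C
1400 → 400 m (dry descent, 9.6°C/km): ΔT = +9.6 × 1 = +9.6°C → T = 9.88°C
Net change vs windward start: 9.88 − 10.3 = -0.42°C

-0.42°C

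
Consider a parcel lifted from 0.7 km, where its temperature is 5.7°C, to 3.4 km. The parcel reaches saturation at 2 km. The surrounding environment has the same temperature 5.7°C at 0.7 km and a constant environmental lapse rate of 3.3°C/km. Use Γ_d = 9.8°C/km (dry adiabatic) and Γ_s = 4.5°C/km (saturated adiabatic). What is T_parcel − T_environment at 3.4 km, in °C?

Parcel:
  From 700 m to 2000 m (dry): cools by 9.8 × 1.3 = 12.74°C, giving -7.04°C.
  From 2000 m to 3400 m (saturated): cools by 4.5 × 1.4 = 6.3°C, giving -13.34°C.
Environment:
  From 700 m to 3400 m (environment): cools by 3.3 × 2.7 = 8.91°C, giving -3.21°C.
T_parcel − T_env = -13.34 − (-3.21) = -10.13°C

-10.13°C (parcel cooler than environment)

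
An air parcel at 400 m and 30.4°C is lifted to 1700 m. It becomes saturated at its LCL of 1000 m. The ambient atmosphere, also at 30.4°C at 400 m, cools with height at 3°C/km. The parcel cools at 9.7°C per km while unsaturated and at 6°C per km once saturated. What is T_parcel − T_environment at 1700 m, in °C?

-6.12°C (parcel cooler than environment)

Parcel:
  400 → 1000 m (dry, 9.7°C/km): ΔT = -9.7 × 0.6 = -5.82°C → T = 24.58°C
  1000 → 1700 m (saturated, 6°C/km): ΔT = -6 × 0.7 = -4.2°C → T = 20.38°C
Environment:
  400 → 1700 m (environment, 3°C/km): ΔT = -3 × 1.3 = -3.9°C → T = 26.5°C
T_parcel − T_env = 20.38 − 26.5 = -6.12°C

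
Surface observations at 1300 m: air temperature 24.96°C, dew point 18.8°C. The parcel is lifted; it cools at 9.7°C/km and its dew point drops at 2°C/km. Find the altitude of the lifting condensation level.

2100 m

T and T_d converge at 9.7 − 2 = 7.7°C per km
Height above start = (24.96 − 18.8) / 7.7 = 0.8 km
LCL altitude = 1300 m + 800 m = 2100 m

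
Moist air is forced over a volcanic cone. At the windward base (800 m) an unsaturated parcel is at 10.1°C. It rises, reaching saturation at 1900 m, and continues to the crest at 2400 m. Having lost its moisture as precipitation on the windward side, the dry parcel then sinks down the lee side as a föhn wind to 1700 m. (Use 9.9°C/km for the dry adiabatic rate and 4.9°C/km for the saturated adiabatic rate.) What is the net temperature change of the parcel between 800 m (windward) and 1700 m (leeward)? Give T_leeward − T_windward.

-6.41°C

Dry to 1900 m: -9.9 × 1.1 km = -10.89°C, so T = -0.79°C.
Saturated to 2400 m: -4.9 × 0.5 km = -2.45°C, so T = -3.24°C.
Dry descent to 1700 m: +9.9 × 0.7 km = +6.93°C, so T = 3.69°C.
Net change vs windward start: 3.69 − 10.1 = -6.41°C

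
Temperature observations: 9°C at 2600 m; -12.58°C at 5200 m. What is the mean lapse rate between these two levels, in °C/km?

8.3°C/km

Γ = −ΔT/Δz = (9 − (-12.58)) / (5200 − 2600) m
  = 21.58°C / 2.6 km = 8.3°C/km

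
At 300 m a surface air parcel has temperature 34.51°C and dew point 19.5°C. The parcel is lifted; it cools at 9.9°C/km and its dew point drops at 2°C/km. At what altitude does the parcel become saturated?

T and T_d converge at 9.9 − 2 = 7.9°C per km
Height above start = (34.51 − 19.5) / 7.9 = 1.9 km
LCL altitude = 300 m + 1900 m = 2200 m

2200 m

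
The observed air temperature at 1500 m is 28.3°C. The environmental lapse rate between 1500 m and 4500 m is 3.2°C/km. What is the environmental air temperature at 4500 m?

1500–4500 m, environmental: Δz = 3 km ⇒ ΔT = -9.6°C; T = 18.7°C

18.7°C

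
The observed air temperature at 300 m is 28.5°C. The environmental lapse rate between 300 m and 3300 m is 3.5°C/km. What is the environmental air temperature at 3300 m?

300 → 3300 m (environmental, 3.5°C/km): ΔT = -3.5 × 3 = -10.5°C → T = 18°C

18°C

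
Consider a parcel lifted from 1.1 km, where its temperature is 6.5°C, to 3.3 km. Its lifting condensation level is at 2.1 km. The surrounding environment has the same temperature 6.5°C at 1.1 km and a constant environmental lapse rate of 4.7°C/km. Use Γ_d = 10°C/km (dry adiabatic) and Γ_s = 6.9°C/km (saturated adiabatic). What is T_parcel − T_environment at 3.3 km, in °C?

-7.94°C (parcel cooler than environment)

Parcel:
  1100–2100 m, dry: Δz = 1 km ⇒ ΔT = -10°C; T = -3.5°C
  2100–3300 m, saturated: Δz = 1.2 km ⇒ ΔT = -8.28°C; T = -11.78°C
Environment:
  1100–3300 m, environment: Δz = 2.2 km ⇒ ΔT = -10.34°C; T = -3.84°C
T_parcel − T_env = -11.78 − (-3.84) = -7.94°C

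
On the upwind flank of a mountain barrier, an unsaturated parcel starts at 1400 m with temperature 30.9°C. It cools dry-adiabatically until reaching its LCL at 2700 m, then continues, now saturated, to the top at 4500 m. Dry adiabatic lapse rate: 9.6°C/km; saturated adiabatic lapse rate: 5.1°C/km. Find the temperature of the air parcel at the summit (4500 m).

9.24°C

1400–2700 m, dry: Δz = 1.3 km ⇒ ΔT = -12.48°C; T = 18.42°C
2700–4500 m, saturated: Δz = 1.8 km ⇒ ΔT = -9.18°C; T = 9.24°C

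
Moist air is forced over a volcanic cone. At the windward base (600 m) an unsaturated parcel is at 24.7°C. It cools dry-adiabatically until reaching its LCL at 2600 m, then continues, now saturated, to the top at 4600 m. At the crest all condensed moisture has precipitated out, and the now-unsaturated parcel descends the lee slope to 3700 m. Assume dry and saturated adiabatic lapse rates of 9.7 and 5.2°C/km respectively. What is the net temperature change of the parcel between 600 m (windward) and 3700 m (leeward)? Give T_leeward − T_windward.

-21.07°C

From 600 m to 2600 m (dry): cools by 9.7 × 2 = 19.4°C, giving 5.3°C.
From 2600 m to 4600 m (saturated): cools by 5.2 × 2 = 10.4°C, giving -5.1°C.
From 4600 m to 3700 m (dry descent): warms by 9.7 × 0.9 = 8.73°C, giving 3.63°C.
Net change vs windward start: 3.63 − 24.7 = -21.07°C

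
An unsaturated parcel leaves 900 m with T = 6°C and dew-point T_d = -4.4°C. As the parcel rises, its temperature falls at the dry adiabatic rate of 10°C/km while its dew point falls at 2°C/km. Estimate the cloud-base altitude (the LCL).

2200 m

T and T_d converge at 10 − 2 = 8°C per km
Height above start = (6 − (-4.4)) / 8 = 1.3 km
LCL altitude = 900 m + 1300 m = 2200 m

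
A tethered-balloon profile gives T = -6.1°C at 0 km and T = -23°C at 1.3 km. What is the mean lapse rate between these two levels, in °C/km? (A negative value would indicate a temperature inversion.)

13°C/km

Γ = −ΔT/Δz = (-6.1 − (-23)) / (1300 − 0) m
  = 16.9°C / 1.3 km = 13°C/km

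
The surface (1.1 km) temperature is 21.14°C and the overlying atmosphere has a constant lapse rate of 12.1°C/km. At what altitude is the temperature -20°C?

4.5 km

Height above start = (21.14 − (-20)) / 12.1 = 3.4 km
Altitude = 1100 m + 3400 m = 4500 m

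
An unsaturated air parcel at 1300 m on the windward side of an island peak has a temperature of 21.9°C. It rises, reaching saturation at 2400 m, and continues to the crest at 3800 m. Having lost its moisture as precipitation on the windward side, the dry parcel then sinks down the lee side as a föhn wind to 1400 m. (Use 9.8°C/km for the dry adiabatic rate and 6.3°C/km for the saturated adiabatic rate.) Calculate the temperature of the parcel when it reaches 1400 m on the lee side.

25.82°C

From 1300 m to 2400 m (dry): cools by 9.8 × 1.1 = 10.78°C, giving 11.12°C.
From 2400 m to 3800 m (saturated): cools by 6.3 × 1.4 = 8.82°C, giving 2.3°C.
From 3800 m to 1400 m (dry descent): warms by 9.8 × 2.4 = 23.52°C, giving 25.82°C.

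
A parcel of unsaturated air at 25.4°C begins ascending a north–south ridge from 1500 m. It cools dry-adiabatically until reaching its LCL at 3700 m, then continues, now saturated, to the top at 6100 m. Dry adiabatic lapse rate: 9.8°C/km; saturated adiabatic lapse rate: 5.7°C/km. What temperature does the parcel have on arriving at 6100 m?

-9.84°C

Dry to 3700 m: -9.8 × 2.2 km = -21.56°C, so T = 3.84°C.
Saturated to 6100 m: -5.7 × 2.4 km = -13.68°C, so T = -9.84°C.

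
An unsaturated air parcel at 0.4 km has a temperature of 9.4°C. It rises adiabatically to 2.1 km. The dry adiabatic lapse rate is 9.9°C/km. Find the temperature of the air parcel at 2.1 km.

-7.43°C

400–2100 m, dry adiabatic: Δz = 1.7 km ⇒ ΔT = -16.83°C; T = -7.43°C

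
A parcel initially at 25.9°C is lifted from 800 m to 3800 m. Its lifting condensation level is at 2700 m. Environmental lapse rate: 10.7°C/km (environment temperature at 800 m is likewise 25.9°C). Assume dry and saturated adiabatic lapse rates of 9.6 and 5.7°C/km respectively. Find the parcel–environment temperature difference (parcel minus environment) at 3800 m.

Parcel:
  800 → 2700 m (dry, 9.6°C/km): ΔT = -9.6 × 1.9 = -18.24°C → T = 7.66°C
  2700 → 3800 m (saturated, 5.7°C/km): ΔT = -5.7 × 1.1 = -6.27°C → T = 1.39°C
Environment:
  800 → 3800 m (environment, 10.7°C/km): ΔT = -10.7 × 3 = -32.1°C → T = -6.2°C
T_parcel − T_env = 1.39 − (-6.2) = +7.59°C

+7.59°C (parcel warmer than environment)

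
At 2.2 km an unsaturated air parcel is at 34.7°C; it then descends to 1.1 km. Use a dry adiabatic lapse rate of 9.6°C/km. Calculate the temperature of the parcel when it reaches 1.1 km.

Dry adiabatic to 1100 m: +9.6 × 1.1 km = +10.56°C, so T = 45.26°C.

45.26°C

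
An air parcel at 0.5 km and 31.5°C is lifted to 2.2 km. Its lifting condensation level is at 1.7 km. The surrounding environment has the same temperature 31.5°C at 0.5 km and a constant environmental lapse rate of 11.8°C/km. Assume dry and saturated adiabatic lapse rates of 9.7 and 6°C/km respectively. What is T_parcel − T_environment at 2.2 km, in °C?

+5.42°C (parcel warmer than environment)

Parcel:
  500 → 1700 m (dry, 9.7°C/km): ΔT = -9.7 × 1.2 = -11.64°C → T = 19.86°C
  1700 → 2200 m (saturated, 6°C/km): ΔT = -6 × 0.5 = -3°C → T = 16.86°C
Environment:
  500 → 2200 m (environment, 11.8°C/km): ΔT = -11.8 × 1.7 = -20.06°C → T = 11.44°C
T_parcel − T_env = 16.86 − 11.44 = +5.42°C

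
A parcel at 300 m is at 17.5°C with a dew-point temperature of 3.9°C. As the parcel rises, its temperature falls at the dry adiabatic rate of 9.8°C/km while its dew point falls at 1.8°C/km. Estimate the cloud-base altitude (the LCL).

T and T_d converge at 9.8 − 1.8 = 8°C per km
Height above start = (17.5 − 3.9) / 8 = 1.7 km
LCL altitude = 300 m + 1700 m = 2000 m

2000 m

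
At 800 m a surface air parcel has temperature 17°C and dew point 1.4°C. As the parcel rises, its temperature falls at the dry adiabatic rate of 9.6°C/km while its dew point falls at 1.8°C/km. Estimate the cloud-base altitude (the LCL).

2800 m

T and T_d converge at 9.6 − 1.8 = 7.8°C per km
Height above start = (17 − 1.4) / 7.8 = 2 km
LCL altitude = 800 m + 2000 m = 2800 m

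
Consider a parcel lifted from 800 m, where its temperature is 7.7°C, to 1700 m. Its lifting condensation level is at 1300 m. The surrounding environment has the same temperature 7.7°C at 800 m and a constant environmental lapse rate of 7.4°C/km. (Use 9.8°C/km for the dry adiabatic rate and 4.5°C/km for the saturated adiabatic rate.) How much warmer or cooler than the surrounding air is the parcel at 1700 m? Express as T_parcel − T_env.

Parcel:
  800 → 1300 m (dry, 9.8°C/km): ΔT = -9.8 × 0.5 = -4.9°C → T = 2.8°C
  1300 → 1700 m (saturated, 4.5°C/km): ΔT = -4.5 × 0.4 = -1.8°C → T = 1°C
Environment:
  800 → 1700 m (environment, 7.4°C/km): ΔT = -7.4 × 0.9 = -6.66°C → T = 1.04°C
T_parcel − T_env = 1 − 1.04 = -0.04°C

-0.04°C (parcel cooler than environment)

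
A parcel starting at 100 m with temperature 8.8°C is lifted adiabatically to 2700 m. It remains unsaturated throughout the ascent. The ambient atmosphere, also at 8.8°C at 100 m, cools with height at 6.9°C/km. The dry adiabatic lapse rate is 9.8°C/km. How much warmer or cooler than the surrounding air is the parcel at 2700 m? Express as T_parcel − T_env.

Parcel:
  100 → 2700 m (dry, 9.8°C/km): ΔT = -9.8 × 2.6 = -25.48°C → T = -16.68°C
Environment:
  100 → 2700 m (environment, 6.9°C/km): ΔT = -6.9 × 2.6 = -17.94°C → T = -9.14°C
T_parcel − T_env = -16.68 − (-9.14) = -7.54°C

-7.54°C (parcel cooler than environment)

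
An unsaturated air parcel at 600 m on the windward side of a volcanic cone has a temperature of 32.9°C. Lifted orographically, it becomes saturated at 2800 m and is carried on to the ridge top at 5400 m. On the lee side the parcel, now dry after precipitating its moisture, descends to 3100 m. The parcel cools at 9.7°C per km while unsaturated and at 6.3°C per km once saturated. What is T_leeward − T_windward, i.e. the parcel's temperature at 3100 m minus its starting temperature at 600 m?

-15.41°C

Dry to 2800 m: -9.7 × 2.2 km = -21.34°C, so T = 11.56°C.
Saturated to 5400 m: -6.3 × 2.6 km = -16.38°C, so T = -4.82°C.
Dry descent to 3100 m: +9.7 × 2.3 km = +22.31°C, so T = 17.49°C.
Net change vs windward start: 17.49 − 32.9 = -15.41°C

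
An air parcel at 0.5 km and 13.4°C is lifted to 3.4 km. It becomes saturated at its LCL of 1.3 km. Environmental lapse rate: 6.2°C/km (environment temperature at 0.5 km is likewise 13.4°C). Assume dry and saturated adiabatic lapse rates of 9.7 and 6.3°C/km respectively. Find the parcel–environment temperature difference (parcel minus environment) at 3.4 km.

-3.01°C (parcel cooler than environment)

Parcel:
  500 → 1300 m (dry, 9.7°C/km): ΔT = -9.7 × 0.8 = -7.76°C → T = 5.64°C
  1300 → 3400 m (saturated, 6.3°C/km): ΔT = -6.3 × 2.1 = -13.23°C → T = -7.59°C
Environment:
  500 → 3400 m (environment, 6.2°C/km): ΔT = -6.2 × 2.9 = -17.98°C → T = -4.58°C
T_parcel − T_env = -7.59 − (-4.58) = -3.01°C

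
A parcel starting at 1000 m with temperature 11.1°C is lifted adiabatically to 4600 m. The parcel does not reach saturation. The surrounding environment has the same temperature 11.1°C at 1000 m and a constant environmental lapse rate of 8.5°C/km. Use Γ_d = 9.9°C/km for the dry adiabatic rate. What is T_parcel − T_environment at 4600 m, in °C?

-5.04°C (parcel cooler than environment)

Parcel:
  From 1000 m to 4600 m (dry): cools by 9.9 × 3.6 = 35.64°C, giving -24.54°C.
Environment:
  From 1000 m to 4600 m (environment): cools by 8.5 × 3.6 = 30.6°C, giving -19.5°C.
T_parcel − T_env = -24.54 − (-19.5) = -5.04°C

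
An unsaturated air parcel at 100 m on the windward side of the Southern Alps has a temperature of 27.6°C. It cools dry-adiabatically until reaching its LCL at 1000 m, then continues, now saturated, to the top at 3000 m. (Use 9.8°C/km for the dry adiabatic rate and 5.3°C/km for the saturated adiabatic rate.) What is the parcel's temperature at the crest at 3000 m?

100 → 1000 m (dry, 9.8°C/km): ΔT = -9.8 × 0.9 = -8.82°C → T = 18.78°C
1000 → 3000 m (saturated, 5.3°C/km): ΔT = -5.3 × 2 = -10.6°C → T = 8.18°C

8.18°C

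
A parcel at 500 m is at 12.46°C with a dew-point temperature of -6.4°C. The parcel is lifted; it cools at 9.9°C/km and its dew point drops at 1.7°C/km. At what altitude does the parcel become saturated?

2800 m

T and T_d converge at 9.9 − 1.7 = 8.2°C per km
Height above start = (12.46 − (-6.4)) / 8.2 = 2.3 km
LCL altitude = 500 m + 2300 m = 2800 m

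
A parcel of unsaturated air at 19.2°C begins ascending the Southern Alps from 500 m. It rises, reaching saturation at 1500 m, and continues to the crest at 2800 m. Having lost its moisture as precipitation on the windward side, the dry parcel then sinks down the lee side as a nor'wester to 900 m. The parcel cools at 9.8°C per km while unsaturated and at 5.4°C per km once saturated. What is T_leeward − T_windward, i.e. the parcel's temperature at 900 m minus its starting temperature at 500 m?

500 → 1500 m (dry, 9.8°C/km): ΔT = -9.8 × 1 = -9.8°C → T = 9.4°C
1500 → 2800 m (saturated, 5.4°C/km): ΔT = -5.4 × 1.3 = -7.02°C → T = 2.38°C
2800 → 900 m (dry descent, 9.8°C/km): ΔT = +9.8 × 1.9 = +18.62°C → T = 21°C
Net change vs windward start: 21 − 19.2 = +1.8°C

+1.8°C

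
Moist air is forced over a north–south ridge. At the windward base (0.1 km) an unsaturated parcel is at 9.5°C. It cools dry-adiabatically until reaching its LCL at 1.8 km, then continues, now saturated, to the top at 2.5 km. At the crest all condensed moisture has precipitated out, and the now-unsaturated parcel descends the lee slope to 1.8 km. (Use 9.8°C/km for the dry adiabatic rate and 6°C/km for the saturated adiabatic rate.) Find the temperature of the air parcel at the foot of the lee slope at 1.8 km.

-4.5°C

100 → 1800 m (dry, 9.8°C/km): ΔT = -9.8 × 1.7 = -16.66°C → T = -7.16°C
1800 → 2500 m (saturated, 6°C/km): ΔT = -6 × 0.7 = -4.2°C → T = -11.36°C
2500 → 1800 m (dry descent, 9.8°C/km): ΔT = +9.8 × 0.7 = +6.86°C → T = -4.5°C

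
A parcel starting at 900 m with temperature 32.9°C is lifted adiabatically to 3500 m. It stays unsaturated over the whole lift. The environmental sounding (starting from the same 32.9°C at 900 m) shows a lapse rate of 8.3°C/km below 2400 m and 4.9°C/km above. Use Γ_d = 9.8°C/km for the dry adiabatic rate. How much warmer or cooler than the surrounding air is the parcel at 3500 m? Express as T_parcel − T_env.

-7.64°C (parcel cooler than environment)

Parcel:
  900 → 3500 m (dry, 9.8°C/km): ΔT = -9.8 × 2.6 = -25.48°C → T = 7.42°C
Environment:
  900 → 2400 m (environment, lower layer, 8.3°C/km): ΔT = -8.3 × 1.5 = -12.45°C → T = 20.45°C
  2400 → 3500 m (environment, upper layer, 4.9°C/km): ΔT = -4.9 × 1.1 = -5.39°C → T = 15.06°C
T_parcel − T_env = 7.42 − 15.06 = -7.64°C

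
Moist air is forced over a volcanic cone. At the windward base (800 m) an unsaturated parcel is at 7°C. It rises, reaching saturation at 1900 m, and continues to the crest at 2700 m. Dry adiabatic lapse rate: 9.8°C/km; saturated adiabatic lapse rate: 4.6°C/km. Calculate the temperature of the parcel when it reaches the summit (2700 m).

800 → 1900 m (dry, 9.8°C/km): ΔT = -9.8 × 1.1 = -10.78°C → T = -3.78°C
1900 → 2700 m (saturated, 4.6°C/km): ΔT = -4.6 × 0.8 = -3.68°C → T = -7.46°C

-7.46°C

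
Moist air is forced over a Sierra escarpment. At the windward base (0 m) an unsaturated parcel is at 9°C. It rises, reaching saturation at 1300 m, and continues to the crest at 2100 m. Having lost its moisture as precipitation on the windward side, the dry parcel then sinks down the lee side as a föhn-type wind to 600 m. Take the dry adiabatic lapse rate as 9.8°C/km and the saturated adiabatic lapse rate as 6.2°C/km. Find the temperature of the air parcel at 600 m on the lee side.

6°C

0 → 1300 m (dry, 9.8°C/km): ΔT = -9.8 × 1.3 = -12.74°C → T = -3.74°C
1300 → 2100 m (saturated, 6.2°C/km): ΔT = -6.2 × 0.8 = -4.96°C → T = -8.7°C
2100 → 600 m (dry descent, 9.8°C/km): ΔT = +9.8 × 1.5 = +14.7°C → T = 6°C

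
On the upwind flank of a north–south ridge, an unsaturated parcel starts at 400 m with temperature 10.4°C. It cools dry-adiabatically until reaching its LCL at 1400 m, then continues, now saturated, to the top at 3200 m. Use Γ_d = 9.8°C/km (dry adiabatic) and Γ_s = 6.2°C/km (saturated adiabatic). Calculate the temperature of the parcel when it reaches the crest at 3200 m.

-10.56°C

400–1400 m, dry: Δz = 1 km ⇒ ΔT = -9.8°C; T = 0.6°C
1400–3200 m, saturated: Δz = 1.8 km ⇒ ΔT = -11.16°C; T = -10.56°C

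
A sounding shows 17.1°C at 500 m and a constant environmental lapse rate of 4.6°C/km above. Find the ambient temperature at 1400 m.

12.96°C

Environmental to 1400 m: -4.6 × 0.9 km = -4.14°C, so T = 12.96°C.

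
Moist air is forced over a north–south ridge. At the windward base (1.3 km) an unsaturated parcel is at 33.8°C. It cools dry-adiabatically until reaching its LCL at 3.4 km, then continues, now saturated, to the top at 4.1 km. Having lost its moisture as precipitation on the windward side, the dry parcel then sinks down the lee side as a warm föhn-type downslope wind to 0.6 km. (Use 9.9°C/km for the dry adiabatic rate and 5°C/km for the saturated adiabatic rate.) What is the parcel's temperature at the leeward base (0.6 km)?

From 1300 m to 3400 m (dry): cools by 9.9 × 2.1 = 20.79°C, giving 13.01°C.
From 3400 m to 4100 m (saturated): cools by 5 × 0.7 = 3.5°C, giving 9.51°C.
From 4100 m to 600 m (dry descent): warms by 9.9 × 3.5 = 34.65°C, giving 44.16°C.

44.16°C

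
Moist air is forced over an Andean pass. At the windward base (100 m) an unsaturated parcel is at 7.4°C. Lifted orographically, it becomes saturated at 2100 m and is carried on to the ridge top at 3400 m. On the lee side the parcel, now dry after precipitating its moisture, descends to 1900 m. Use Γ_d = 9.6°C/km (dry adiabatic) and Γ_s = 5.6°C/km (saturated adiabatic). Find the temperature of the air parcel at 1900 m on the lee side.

From 100 m to 2100 m (dry): cools by 9.6 × 2 = 19.2°C, giving -11.8°C.
From 2100 m to 3400 m (saturated): cools by 5.6 × 1.3 = 7.28°C, giving -19.08°C.
From 3400 m to 1900 m (dry descent): warms by 9.6 × 1.5 = 14.4°C, giving -4.68°C.

-4.68°C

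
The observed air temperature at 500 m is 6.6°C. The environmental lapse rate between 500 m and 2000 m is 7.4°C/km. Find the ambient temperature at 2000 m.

500–2000 m, environmental: Δz = 1.5 km ⇒ ΔT = -11.1°C; T = -4.5°C

-4.5°C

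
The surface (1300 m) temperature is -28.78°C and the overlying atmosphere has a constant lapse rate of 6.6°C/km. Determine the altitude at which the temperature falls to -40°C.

3000 m

Height above start = (-28.78 − (-40)) / 6.6 = 1.7 km
Altitude = 1300 m + 1700 m = 3000 m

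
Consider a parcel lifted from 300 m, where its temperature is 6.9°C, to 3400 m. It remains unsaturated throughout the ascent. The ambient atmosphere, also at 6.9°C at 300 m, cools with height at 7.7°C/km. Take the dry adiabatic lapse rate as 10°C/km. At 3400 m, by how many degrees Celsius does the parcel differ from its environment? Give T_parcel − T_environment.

-7.13°C (parcel cooler than environment)

Parcel:
  300–3400 m, dry: Δz = 3.1 km ⇒ ΔT = -31°C; T = -24.1°C
Environment:
  300–3400 m, environment: Δz = 3.1 km ⇒ ΔT = -23.87°C; T = -16.97°C
T_parcel − T_env = -24.1 − (-16.97) = -7.13°C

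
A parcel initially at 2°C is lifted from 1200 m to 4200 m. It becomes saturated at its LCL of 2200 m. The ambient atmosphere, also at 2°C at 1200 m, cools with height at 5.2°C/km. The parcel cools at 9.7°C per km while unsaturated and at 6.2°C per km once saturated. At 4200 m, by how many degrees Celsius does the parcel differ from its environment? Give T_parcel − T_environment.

Parcel:
  Dry to 2200 m: -9.7 × 1 km = -9.7°C, so T = -7.7°C.
  Saturated to 4200 m: -6.2 × 2 km = -12.4°C, so T = -20.1°C.
Environment:
  Environment to 4200 m: -5.2 × 3 km = -15.6°C, so T = -13.6°C.
T_parcel − T_env = -20.1 − (-13.6) = -6.5°C

-6.5°C (parcel cooler than environment)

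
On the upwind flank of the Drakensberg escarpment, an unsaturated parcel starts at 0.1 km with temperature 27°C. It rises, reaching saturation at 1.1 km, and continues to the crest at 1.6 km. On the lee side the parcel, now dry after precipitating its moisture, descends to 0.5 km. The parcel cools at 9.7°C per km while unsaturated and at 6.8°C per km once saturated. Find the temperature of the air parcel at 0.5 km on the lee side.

24.57°C

100 → 1100 m (dry, 9.7°C/km): ΔT = -9.7 × 1 = -9.7°C → T = 17.3°C
1100 → 1600 m (saturated, 6.8°C/km): ΔT = -6.8 × 0.5 = -3.4°C → T = 13.9°C
1600 → 500 m (dry descent, 9.7°C/km): ΔT = +9.7 × 1.1 = +10.67°C → T = 24.57°C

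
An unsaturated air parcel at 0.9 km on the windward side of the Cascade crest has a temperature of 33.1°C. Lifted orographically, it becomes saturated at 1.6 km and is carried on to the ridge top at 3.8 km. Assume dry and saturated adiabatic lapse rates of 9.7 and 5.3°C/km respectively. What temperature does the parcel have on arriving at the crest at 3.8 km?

From 900 m to 1600 m (dry): cools by 9.7 × 0.7 = 6.79°C, giving 26.31°C.
From 1600 m to 3800 m (saturated): cools by 5.3 × 2.2 = 11.66°C, giving 14.65°C.

14.65°C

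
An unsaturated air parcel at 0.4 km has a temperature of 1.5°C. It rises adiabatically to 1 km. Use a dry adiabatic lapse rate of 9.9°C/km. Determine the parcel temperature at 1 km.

From 400 m to 1000 m (dry adiabatic): cools by 9.9 × 0.6 = 5.94°C, giving -4.44°C.

-4.44°C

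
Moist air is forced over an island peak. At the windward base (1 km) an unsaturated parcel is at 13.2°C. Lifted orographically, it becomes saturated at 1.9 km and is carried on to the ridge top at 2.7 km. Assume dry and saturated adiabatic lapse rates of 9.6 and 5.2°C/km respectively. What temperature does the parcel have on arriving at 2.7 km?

1000–1900 m, dry: Δz = 0.9 km ⇒ ΔT = -8.64°C; T = 4.56°C
1900–2700 m, saturated: Δz = 0.8 km ⇒ ΔT = -4.16°C; T = 0.4°C

0.4°C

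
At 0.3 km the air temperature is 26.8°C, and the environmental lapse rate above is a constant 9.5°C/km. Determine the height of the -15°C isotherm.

4.7 km

Height above start = (26.8 − (-15)) / 9.5 = 4.4 km
Altitude = 300 m + 4400 m = 4700 m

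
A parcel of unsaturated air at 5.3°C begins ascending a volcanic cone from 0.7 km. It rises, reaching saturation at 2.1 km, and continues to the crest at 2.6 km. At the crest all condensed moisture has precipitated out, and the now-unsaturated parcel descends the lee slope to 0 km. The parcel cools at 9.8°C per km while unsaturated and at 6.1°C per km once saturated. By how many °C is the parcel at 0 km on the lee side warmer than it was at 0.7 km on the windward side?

+8.71°C

700 → 2100 m (dry, 9.8°C/km): ΔT = -9.8 × 1.4 = -13.72°C → T = -8.42°C
2100 → 2600 m (saturated, 6.1°C/km): ΔT = -6.1 × 0.5 = -3.05°C → T = -11.47°C
2600 → 0 m (dry descent, 9.8°C/km): ΔT = +9.8 × 2.6 = +25.48°C → T = 14.01°C
Net change vs windward start: 14.01 − 5.3 = +8.71°C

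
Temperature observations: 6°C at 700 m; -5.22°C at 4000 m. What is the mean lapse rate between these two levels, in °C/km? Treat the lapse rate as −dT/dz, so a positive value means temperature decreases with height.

Γ = −ΔT/Δz = (6 − (-5.22)) / (4000 − 700) m
  = 11.22°C / 3.3 km = 3.4°C/km

3.4°C/km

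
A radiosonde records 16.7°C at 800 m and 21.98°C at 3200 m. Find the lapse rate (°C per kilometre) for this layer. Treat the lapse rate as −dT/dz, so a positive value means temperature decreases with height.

-2.2°C/km

Γ = −ΔT/Δz = (16.7 − 21.98) / (3200 − 800) m
  = -5.28°C / 2.4 km = -2.2°C/km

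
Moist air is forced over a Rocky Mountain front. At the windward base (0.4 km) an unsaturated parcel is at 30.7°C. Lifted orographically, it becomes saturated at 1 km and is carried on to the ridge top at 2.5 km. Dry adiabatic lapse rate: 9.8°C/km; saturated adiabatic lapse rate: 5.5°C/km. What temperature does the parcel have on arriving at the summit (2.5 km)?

From 400 m to 1000 m (dry): cools by 9.8 × 0.6 = 5.88°C, giving 24.82°C.
From 1000 m to 2500 m (saturated): cools by 5.5 × 1.5 = 8.25°C, giving 16.57°C.

16.57°C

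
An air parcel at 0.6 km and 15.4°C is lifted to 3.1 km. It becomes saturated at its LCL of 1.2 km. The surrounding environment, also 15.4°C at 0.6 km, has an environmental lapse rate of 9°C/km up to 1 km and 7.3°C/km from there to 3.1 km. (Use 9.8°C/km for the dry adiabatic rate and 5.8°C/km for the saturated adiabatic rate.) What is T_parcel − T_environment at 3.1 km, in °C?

Parcel:
  From 600 m to 1200 m (dry): cools by 9.8 × 0.6 = 5.88°C, giving 9.52°C.
  From 1200 m to 3100 m (saturated): cools by 5.8 × 1.9 = 11.02°C, giving -1.5°C.
Environment:
  From 600 m to 1000 m (environment, lower layer): cools by 9 × 0.4 = 3.6°C, giving 11.8°C.
  From 1000 m to 3100 m (environment, upper layer): cools by 7.3 × 2.1 = 15.33°C, giving -3.53°C.
T_parcel − T_env = -1.5 − (-3.53) = +2.03°C

+2.03°C (parcel warmer than environment)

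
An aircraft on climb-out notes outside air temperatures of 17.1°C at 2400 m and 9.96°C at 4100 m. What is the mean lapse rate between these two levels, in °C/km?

Γ = −ΔT/Δz = (17.1 − 9.96) / (4100 − 2400) m
  = 7.14°C / 1.7 km = 4.2°C/km

4.2°C/km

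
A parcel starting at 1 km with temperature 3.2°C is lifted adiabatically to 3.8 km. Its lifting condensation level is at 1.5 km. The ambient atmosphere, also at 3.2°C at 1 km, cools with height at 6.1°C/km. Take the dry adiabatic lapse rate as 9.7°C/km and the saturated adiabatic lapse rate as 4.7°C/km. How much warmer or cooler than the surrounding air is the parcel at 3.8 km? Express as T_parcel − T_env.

+1.42°C (parcel warmer than environment)

Parcel:
  From 1000 m to 1500 m (dry): cools by 9.7 × 0.5 = 4.85°C, giving -1.65°C.
  From 1500 m to 3800 m (saturated): cools by 4.7 × 2.3 = 10.81°C, giving -12.46°C.
Environment:
  From 1000 m to 3800 m (environment): cools by 6.1 × 2.8 = 17.08°C, giving -13.88°C.
T_parcel − T_env = -12.46 − (-13.88) = +1.42°C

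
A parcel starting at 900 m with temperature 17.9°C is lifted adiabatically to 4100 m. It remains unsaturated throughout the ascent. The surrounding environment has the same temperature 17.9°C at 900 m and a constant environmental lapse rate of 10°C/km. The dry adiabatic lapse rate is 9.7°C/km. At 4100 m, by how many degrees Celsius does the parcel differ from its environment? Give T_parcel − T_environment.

Parcel:
  900–4100 m, dry: Δz = 3.2 km ⇒ ΔT = -31.04°C; T = -13.14°C
Environment:
  900–4100 m, environment: Δz = 3.2 km ⇒ ΔT = -32°C; T = -14.1°C
T_parcel − T_env = -13.14 − (-14.1) = +0.96°C

+0.96°C (parcel warmer than environment)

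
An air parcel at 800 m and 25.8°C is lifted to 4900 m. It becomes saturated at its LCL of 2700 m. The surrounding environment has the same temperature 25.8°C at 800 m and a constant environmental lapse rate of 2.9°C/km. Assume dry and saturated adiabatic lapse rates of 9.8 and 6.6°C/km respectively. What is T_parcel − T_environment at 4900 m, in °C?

-21.25°C (parcel cooler than environment)

Parcel:
  800 → 2700 m (dry, 9.8°C/km): ΔT = -9.8 × 1.9 = -18.62°C → T = 7.18°C
  2700 → 4900 m (saturated, 6.6°C/km): ΔT = -6.6 × 2.2 = -14.52°C → T = -7.34°C
Environment:
  800 → 4900 m (environment, 2.9°C/km): ΔT = -2.9 × 4.1 = -11.89°C → T = 13.91°C
T_parcel − T_env = -7.34 − 13.91 = -21.25°C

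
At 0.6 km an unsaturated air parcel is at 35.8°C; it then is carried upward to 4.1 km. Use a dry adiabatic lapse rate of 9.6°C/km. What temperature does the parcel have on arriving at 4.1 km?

2.2°C

Dry adiabatic to 4100 m: -9.6 × 3.5 km = -33.6°C, so T = 2.2°C.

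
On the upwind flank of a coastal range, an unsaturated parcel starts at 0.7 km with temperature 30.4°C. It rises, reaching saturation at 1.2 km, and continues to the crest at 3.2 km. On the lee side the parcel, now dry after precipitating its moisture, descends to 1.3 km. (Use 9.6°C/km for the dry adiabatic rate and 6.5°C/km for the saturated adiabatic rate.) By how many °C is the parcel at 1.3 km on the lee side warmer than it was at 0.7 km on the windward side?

+0.44°C

700 → 1200 m (dry, 9.6°C/km): ΔT = -9.6 × 0.5 = -4.8°C → T = 25.6°C
1200 → 3200 m (saturated, 6.5°C/km): ΔT = -6.5 × 2 = -13°C → T = 12.6°C
3200 → 1300 m (dry descent, 9.6°C/km): ΔT = +9.6 × 1.9 = +18.24°C → T = 30.84°C
Net change vs windward start: 30.84 − 30.4 = +0.44°C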